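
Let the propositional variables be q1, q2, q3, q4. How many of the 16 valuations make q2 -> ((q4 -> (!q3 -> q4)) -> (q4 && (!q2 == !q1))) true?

Initial set: {(q2 -> ((q4 -> (!q3 -> q4)) -> (q4 && (!q2 == !q1))))}.
(q2 -> ((q4 -> (!q3 -> q4)) -> (q4 && (!q2 == !q1)))): β-rule — branch into !q2  //  ((q4 -> (!q3 -> q4)) -> (q4 && (!q2 == !q1))).
  branch 1 (add !q2):
    ○ open, literals {q2=0}.
  branch 2 (add ((q4 -> (!q3 -> q4)) -> (q4 && (!q2 == !q1)))):
    ((q4 -> (!q3 -> q4)) -> (q4 && (!q2 == !q1))): β-rule — branch into !(q4 -> (!q3 -> q4))  //  (q4 && (!q2 == !q1)).
      branch 2.1 (add !(q4 -> (!q3 -> q4))):
        !(q4 -> (!q3 -> q4)): α-rule — add q4, !(!q3 -> q4).
        !(!q3 -> q4): α-rule — add !q3, !q4.
        × closes — contains both q4 and !q4.
      branch 2.2 (add (q4 && (!q2 == !q1))):
        (q4 && (!q2 == !q1)): α-rule — add q4, (!q2 == !q1).
        (!q2 == !q1): β-rule — branch into !q2, !q1  //  !!q2, !!q1.
          branch 2.2.1 (add !q2, !q1):
            ○ open, literals {q1=0, q2=0, q4=1}.
          branch 2.2.2 (add !!q2, !!q1):
            ○ open, literals {q1=1, q2=1, q4=1}.
1 branch closed, 3 open.
Each open branch fixes some atoms; the unmentioned ones are free. Counting distinct full assignments: branch {q2=0} (q1, q3, q4) contributes 8 new; branch {q1=0, q2=0, q4=1} (q3) contributes 0 new; branch {q1=1, q2=1, q4=1} (q3) contributes 2 new. Total: 10.

10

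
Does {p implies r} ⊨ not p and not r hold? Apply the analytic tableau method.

Initial set: {(p implies r); not (not p and not r)}.
(p implies r): β-rule — branch into not p  //  r.
  branch 1 (add not p):
    not (not p and not r): β-rule — branch into not not p  //  not not r.
      branch 1.1 (add not not p):
        × closes — contains both p and not p.
      branch 1.2 (add not not r):
        ○ open, literals {p=F, r=T}.
  branch 2 (add r):
    not (not p and not r): β-rule — branch into not not p  //  not not r.
      branch 2.1 (add not not p):
        ○ open, literals {p=T, r=T}.
      branch 2.2 (add not not r):
        ○ open, literals {r=T}.
1 branch closed, 3 open.
An open branch gives a countermodel: p=F, r=T (unmentioned atoms arbitrary); the premises hold there but the conclusion fails.

No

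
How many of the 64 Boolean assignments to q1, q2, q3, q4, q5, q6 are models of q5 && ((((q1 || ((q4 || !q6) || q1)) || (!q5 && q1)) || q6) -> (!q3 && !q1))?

8

Initial set: {(q5 && ((((q1 || ((q4 || !q6) || q1)) || (!q5 && q1)) || q6) -> (!q3 && !q1)))}.
(q5 && ((((q1 || ((q4 || !q6) || q1)) || (!q5 && q1)) || q6) -> (!q3 && !q1))): α-rule — add q5, ((((q1 || ((q4 || !q6) || q1)) || (!q5 && q1)) || q6) -> (!q3 && !q1)).
((((q1 || ((q4 || !q6) || q1)) || (!q5 && q1)) || q6) -> (!q3 && !q1)): β-rule — branch into !(((q1 || ((q4 || !q6) || q1)) || (!q5 && q1)) || q6)  //  (!q3 && !q1).
  branch 1 (add !(((q1 || ((q4 || !q6) || q1)) || (!q5 && q1)) || q6)):
    !(((q1 || ((q4 || !q6) || q1)) || (!q5 && q1)) || q6): α-rule — add !((q1 || ((q4 || !q6) || q1)) || (!q5 && q1)), !q6.
    !((q1 || ((q4 || !q6) || q1)) || (!q5 && q1)): α-rule — add !(q1 || ((q4 || !q6) || q1)), !(!q5 && q1).
    !(q1 || ((q4 || !q6) || q1)): α-rule — add !q1, !((q4 || !q6) || q1).
    !((q4 || !q6) || q1): α-rule — add !(q4 || !q6), !q1.
    !(q4 || !q6): α-rule — add !q4, !!q6.
    × closes — contains both q6 and !q6.
  branch 2 (add (!q3 && !q1)):
    (!q3 && !q1): α-rule — add !q3, !q1.
    ○ open, literals {q1=F, q3=F, q5=T}.
1 branch closed, 1 open.
Each open branch fixes some atoms; the unmentioned ones are free. Counting distinct full assignments: branch {q1=F, q3=F, q5=T} (q2, q4, q6) contributes 8 new. Total: 8.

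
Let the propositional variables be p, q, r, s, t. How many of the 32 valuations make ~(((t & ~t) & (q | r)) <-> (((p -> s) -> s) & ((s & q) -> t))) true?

20

Initial set: {~(((t & ~t) & (q | r)) <-> (((p -> s) -> s) & ((s & q) -> t)))}.
~(((t & ~t) & (q | r)) <-> (((p -> s) -> s) & ((s & q) -> t))): β-rule — branch into ((t & ~t) & (q | r)), ~(((p -> s) -> s) & ((s & q) -> t))  //  ~((t & ~t) & (q | r)), (((p -> s) -> s) & ((s & q) -> t)).
  branch 1 (add ((t & ~t) & (q | r)), ~(((p -> s) -> s) & ((s & q) -> t))):
    ((t & ~t) & (q | r)): α-rule — add (t & ~t), (q | r).
    (t & ~t): α-rule — add t, ~t.
    × closes — contains both t and ~t.
  branch 2 (add ~((t & ~t) & (q | r)), (((p -> s) -> s) & ((s & q) -> t))):
    (((p -> s) -> s) & ((s & q) -> t)): α-rule — add ((p -> s) -> s), ((s & q) -> t).
    ~((t & ~t) & (q | r)): β-rule — branch into ~(t & ~t)  //  ~(q | r).
      branch 2.1 (add ~(t & ~t)):
        ((p -> s) -> s): β-rule — branch into ~(p -> s)  //  s.
          branch 2.1.1 (add ~(p -> s)):
            ~(p -> s): α-rule — add p, ~s.
            ((s & q) -> t): β-rule — branch into ~(s & q)  //  t.
              branch 2.1.1.1 (add ~(s & q)):
                ~(t & ~t): β-rule — branch into ~t  //  ~~t.
                  branch 2.1.1.1.1 (add ~t):
                    ~(s & q): β-rule — branch into ~s  //  ~q.
                      branch 2.1.1.1.1.1 (add ~s):
                        ○ open, literals {p=true, s=false, t=false}.
                      branch 2.1.1.1.1.2 (add ~q):
                        ○ open, literals {p=true, q=false, s=false, t=false}.
                  branch 2.1.1.1.2 (add ~~t):
                    ~(s & q): β-rule — branch into ~s  //  ~q.
                      branch 2.1.1.1.2.1 (add ~s):
                        ○ open, literals {p=true, s=false, t=true}.
                      branch 2.1.1.1.2.2 (add ~q):
                        ○ open, literals {p=true, q=false, s=false, t=true}.
              branch 2.1.1.2 (add t):
                ~(t & ~t): β-rule — branch into ~t  //  ~~t.
                  branch 2.1.1.2.1 (add ~t):
                    × closes — contains both t and ~t.
                  branch 2.1.1.2.2 (add ~~t):
                    ○ open, literals {p=true, s=false, t=true}.
          branch 2.1.2 (add s):
            ((s & q) -> t): β-rule — branch into ~(s & q)  //  t.
              branch 2.1.2.1 (add ~(s & q)):
                ~(t & ~t): β-rule — branch into ~t  //  ~~t.
                  branch 2.1.2.1.1 (add ~t):
                    ~(s & q): β-rule — branch into ~s  //  ~q.
                      branch 2.1.2.1.1.1 (add ~s):
                        × closes — contains both s and ~s.
                      branch 2.1.2.1.1.2 (add ~q):
                        ○ open, literals {q=false, s=true, t=false}.
                  branch 2.1.2.1.2 (add ~~t):
                    ~(s & q): β-rule — branch into ~s  //  ~q.
                      branch 2.1.2.1.2.1 (add ~s):
                        × closes — contains both s and ~s.
                      branch 2.1.2.1.2.2 (add ~q):
                        ○ open, literals {q=false, s=true, t=true}.
              branch 2.1.2.2 (add t):
                ~(t & ~t): β-rule — branch into ~t  //  ~~t.
                  branch 2.1.2.2.1 (add ~t):
                    × closes — contains both t and ~t.
                  branch 2.1.2.2.2 (add ~~t):
                    ○ open, literals {s=true, t=true}.
      branch 2.2 (add ~(q | r)):
        ~(q | r): α-rule — add ~q, ~r.
        ((p -> s) -> s): β-rule — branch into ~(p -> s)  //  s.
          branch 2.2.1 (add ~(p -> s)):
            ~(p -> s): α-rule — add p, ~s.
            ((s & q) -> t): β-rule — branch into ~(s & q)  //  t.
              branch 2.2.1.1 (add ~(s & q)):
                ~(s & q): β-rule — branch into ~s  //  ~q.
                  branch 2.2.1.1.1 (add ~s):
                    ○ open, literals {p=true, q=false, r=false, s=false}.
                  branch 2.2.1.1.2 (add ~q):
                    ○ open, literals {p=true, q=false, r=false, s=false}.
              branch 2.2.1.2 (add t):
                ○ open, literals {p=true, q=false, r=false, s=false, t=true}.
          branch 2.2.2 (add s):
            ((s & q) -> t): β-rule — branch into ~(s & q)  //  t.
              branch 2.2.2.1 (add ~(s & q)):
                ~(s & q): β-rule — branch into ~s  //  ~q.
                  branch 2.2.2.1.1 (add ~s):
                    × closes — contains both s and ~s.
                  branch 2.2.2.1.2 (add ~q):
                    ○ open, literals {q=false, r=false, s=true}.
              branch 2.2.2.2 (add t):
                ○ open, literals {q=false, r=false, s=true, t=true}.
6 branches closed, 13 open.
Each open branch fixes some atoms; the unmentioned ones are free. Counting distinct full assignments: branch {p=true, s=false, t=false} (q, r) contributes 4 new; branch {p=true, q=false, s=false, t=false} (r) contributes 0 new; branch {p=true, s=false, t=true} (q, r) contributes 4 new; branch {p=true, q=false, s=false, t=true} (r) contributes 0 new; branch {p=true, s=false, t=true} (q, r) contributes 0 new; branch {q=false, s=true, t=false} (p, r) contributes 4 new; branch {q=false, s=true, t=true} (p, r) contributes 4 new; branch {s=true, t=true} (p, q, r) contributes 4 new; branch {p=true, q=false, r=false, s=false} (t) contributes 0 new; branch {p=true, q=false, r=false, s=false} (t) contributes 0 new; branch {p=true, q=false, r=false, s=false, t=true} (none free) contributes 0 new; branch {q=false, r=false, s=true} (p, t) contributes 0 new; branch {q=false, r=false, s=true, t=true} (p) contributes 0 new. Total: 20.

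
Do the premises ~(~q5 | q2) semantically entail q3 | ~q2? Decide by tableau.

Yes

Initial set: {~(~q5 | q2); ~(q3 | ~q2)}.
~(~q5 | q2): α-rule — add ~~q5, ~q2.
~(q3 | ~q2): α-rule — add ~q3, ~~q2.
× closes — contains both q2 and ~q2.
All 1 branch closes.
Every branch closed, so the premises entail the conclusion.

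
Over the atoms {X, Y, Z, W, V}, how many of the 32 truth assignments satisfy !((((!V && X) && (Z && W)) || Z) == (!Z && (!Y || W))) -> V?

Initial set: {(!((((!V && X) && (Z && W)) || Z) == (!Z && (!Y || W))) -> V)}.
(!((((!V && X) && (Z && W)) || Z) == (!Z && (!Y || W))) -> V): β-rule — branch into !!((((!V && X) && (Z && W)) || Z) == (!Z && (!Y || W)))  //  V.
  branch 1 (add !!((((!V && X) && (Z && W)) || Z) == (!Z && (!Y || W)))):
    !!((((!V && X) && (Z && W)) || Z) == (!Z && (!Y || W))): β-rule — branch into (((!V && X) && (Z && W)) || Z), (!Z && (!Y || W))  //  !(((!V && X) && (Z && W)) || Z), !(!Z && (!Y || W)).
      branch 1.1 (add (((!V && X) && (Z && W)) || Z), (!Z && (!Y || W))):
        (!Z && (!Y || W)): α-rule — add !Z, (!Y || W).
        (((!V && X) && (Z && W)) || Z): β-rule — branch into ((!V && X) && (Z && W))  //  Z.
          branch 1.1.1 (add ((!V && X) && (Z && W))):
            ((!V && X) && (Z && W)): α-rule — add (!V && X), (Z && W).
            (!V && X): α-rule — add !V, X.
            (Z && W): α-rule — add Z, W.
            × closes — contains both Z and !Z.
          branch 1.1.2 (add Z):
            × closes — contains both Z and !Z.
      branch 1.2 (add !(((!V && X) && (Z && W)) || Z), !(!Z && (!Y || W))):
        !(((!V && X) && (Z && W)) || Z): α-rule — add !((!V && X) && (Z && W)), !Z.
        !(!Z && (!Y || W)): β-rule — branch into !!Z  //  !(!Y || W).
          branch 1.2.1 (add !!Z):
            × closes — contains both Z and !Z.
          branch 1.2.2 (add !(!Y || W)):
            !(!Y || W): α-rule — add !!Y, !W.
            !((!V && X) && (Z && W)): β-rule — branch into !(!V && X)  //  !(Z && W).
              branch 1.2.2.1 (add !(!V && X)):
                !(!V && X): β-rule — branch into !!V  //  !X.
                  branch 1.2.2.1.1 (add !!V):
                    ○ open, literals {V=1, W=0, Y=1, Z=0}.
                  branch 1.2.2.1.2 (add !X):
                    ○ open, literals {W=0, X=0, Y=1, Z=0}.
              branch 1.2.2.2 (add !(Z && W)):
                !(Z && W): β-rule — branch into !Z  //  !W.
                  branch 1.2.2.2.1 (add !Z):
                    ○ open, literals {W=0, Y=1, Z=0}.
                  branch 1.2.2.2.2 (add !W):
                    ○ open, literals {W=0, Y=1, Z=0}.
  branch 2 (add V):
    ○ open, literals {V=1}.
3 branches closed, 5 open.
Each open branch fixes some atoms; the unmentioned ones are free. Counting distinct full assignments: branch {V=1, W=0, Y=1, Z=0} (X) contributes 2 new; branch {W=0, X=0, Y=1, Z=0} (V) contributes 1 new; branch {W=0, Y=1, Z=0} (X, V) contributes 1 new; branch {W=0, Y=1, Z=0} (X, V) contributes 0 new; branch {V=1} (X, Y, Z, W) contributes 14 new. Total: 18.

18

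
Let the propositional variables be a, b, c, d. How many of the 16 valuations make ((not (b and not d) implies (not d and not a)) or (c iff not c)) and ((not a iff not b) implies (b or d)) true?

4

Initial set: {(((not (b and not d) implies (not d and not a)) or (c iff not c)) and ((not a iff not b) implies (b or d)))}.
(((not (b and not d) implies (not d and not a)) or (c iff not c)) and ((not a iff not b) implies (b or d))): α-rule — add ((not (b and not d) implies (not d and not a)) or (c iff not c)), ((not a iff not b) implies (b or d)).
((not (b and not d) implies (not d and not a)) or (c iff not c)): β-rule — branch into (not (b and not d) implies (not d and not a))  //  (c iff not c).
  branch 1 (add (not (b and not d) implies (not d and not a))):
    ((not a iff not b) implies (b or d)): β-rule — branch into not (not a iff not b)  //  (b or d).
      branch 1.1 (add not (not a iff not b)):
        (not (b and not d) implies (not d and not a)): β-rule — branch into not not (b and not d)  //  (not d and not a).
          branch 1.1.1 (add not not (b and not d)):
            not not (b and not d): α-rule — add b, not d.
            not (not a iff not b): β-rule — branch into not a, not not b  //  not not a, not b.
              branch 1.1.1.1 (add not a, not not b):
                ○ open, literals {a=F, b=T, d=F}.
              branch 1.1.1.2 (add not not a, not b):
                × closes — contains both b and not b.
          branch 1.1.2 (add (not d and not a)):
            (not d and not a): α-rule — add not d, not a.
            not (not a iff not b): β-rule — branch into not a, not not b  //  not not a, not b.
              branch 1.1.2.1 (add not a, not not b):
                ○ open, literals {a=F, b=T, d=F}.
              branch 1.1.2.2 (add not not a, not b):
                × closes — contains both a and not a.
      branch 1.2 (add (b or d)):
        (not (b and not d) implies (not d and not a)): β-rule — branch into not not (b and not d)  //  (not d and not a).
          branch 1.2.1 (add not not (b and not d)):
            not not (b and not d): α-rule — add b, not d.
            (b or d): β-rule — branch into b  //  d.
              branch 1.2.1.1 (add b):
                ○ open, literals {b=T, d=F}.
              branch 1.2.1.2 (add d):
                × closes — contains both d and not d.
          branch 1.2.2 (add (not d and not a)):
            (not d and not a): α-rule — add not d, not a.
            (b or d): β-rule — branch into b  //  d.
              branch 1.2.2.1 (add b):
                ○ open, literals {a=F, b=T, d=F}.
              branch 1.2.2.2 (add d):
                × closes — contains both d and not d.
  branch 2 (add (c iff not c)):
    ((not a iff not b) implies (b or d)): β-rule — branch into not (not a iff not b)  //  (b or d).
      branch 2.1 (add not (not a iff not b)):
        (c iff not c): β-rule — branch into c, not c  //  not c, not not c.
          branch 2.1.1 (add c, not c):
            × closes — contains both c and not c.
          branch 2.1.2 (add not c, not not c):
            × closes — contains both c and not c.
      branch 2.2 (add (b or d)):
        (c iff not c): β-rule — branch into c, not c  //  not c, not not c.
          branch 2.2.1 (add c, not c):
            × closes — contains both c and not c.
          branch 2.2.2 (add not c, not not c):
            × closes — contains both c and not c.
8 branches closed, 4 open.
Each open branch fixes some atoms; the unmentioned ones are free. Counting distinct full assignments: branch {a=F, b=T, d=F} (c) contributes 2 new; branch {a=F, b=T, d=F} (c) contributes 0 new; branch {b=T, d=F} (a, c) contributes 2 new; branch {a=F, b=T, d=F} (c) contributes 0 new. Total: 4.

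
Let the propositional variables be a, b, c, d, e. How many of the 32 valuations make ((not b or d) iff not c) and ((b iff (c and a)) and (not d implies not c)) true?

8

Initial set: {(((not b or d) iff not c) and ((b iff (c and a)) and (not d implies not c)))}.
(((not b or d) iff not c) and ((b iff (c and a)) and (not d implies not c))): α-rule — add ((not b or d) iff not c), ((b iff (c and a)) and (not d implies not c)).
((b iff (c and a)) and (not d implies not c)): α-rule — add (b iff (c and a)), (not d implies not c).
((not b or d) iff not c): β-rule — branch into (not b or d), not c  //  not (not b or d), not not c.
  branch 1 (add (not b or d), not c):
    (b iff (c and a)): β-rule — branch into b, (c and a)  //  not b, not (c and a).
      branch 1.1 (add b, (c and a)):
        (c and a): α-rule — add c, a.
        × closes — contains both c and not c.
      branch 1.2 (add not b, not (c and a)):
        (not d implies not c): β-rule — branch into not not d  //  not c.
          branch 1.2.1 (add not not d):
            (not b or d): β-rule — branch into not b  //  d.
              branch 1.2.1.1 (add not b):
                not (c and a): β-rule — branch into not c  //  not a.
                  branch 1.2.1.1.1 (add not c):
                    ○ open, literals {b=0, c=0, d=1}.
                  branch 1.2.1.1.2 (add not a):
                    ○ open, literals {a=0, b=0, c=0, d=1}.
              branch 1.2.1.2 (add d):
                not (c and a): β-rule — branch into not c  //  not a.
                  branch 1.2.1.2.1 (add not c):
                    ○ open, literals {b=0, c=0, d=1}.
                  branch 1.2.1.2.2 (add not a):
                    ○ open, literals {a=0, b=0, c=0, d=1}.
          branch 1.2.2 (add not c):
            (not b or d): β-rule — branch into not b  //  d.
              branch 1.2.2.1 (add not b):
                not (c and a): β-rule — branch into not c  //  not a.
                  branch 1.2.2.1.1 (add not c):
                    ○ open, literals {b=0, c=0}.
                  branch 1.2.2.1.2 (add not a):
                    ○ open, literals {a=0, b=0, c=0}.
              branch 1.2.2.2 (add d):
                not (c and a): β-rule — branch into not c  //  not a.
                  branch 1.2.2.2.1 (add not c):
                    ○ open, literals {b=0, c=0, d=1}.
                  branch 1.2.2.2.2 (add not a):
                    ○ open, literals {a=0, b=0, c=0, d=1}.
  branch 2 (add not (not b or d), not not c):
    not (not b or d): α-rule — add not not b, not d.
    (b iff (c and a)): β-rule — branch into b, (c and a)  //  not b, not (c and a).
      branch 2.1 (add b, (c and a)):
        (c and a): α-rule — add c, a.
        (not d implies not c): β-rule — branch into not not d  //  not c.
          branch 2.1.1 (add not not d):
            × closes — contains both d and not d.
          branch 2.1.2 (add not c):
            × closes — contains both c and not c.
      branch 2.2 (add not b, not (c and a)):
        × closes — contains both b and not b.
4 branches closed, 8 open.
Each open branch fixes some atoms; the unmentioned ones are free. Counting distinct full assignments: branch {b=0, c=0, d=1} (a, e) contributes 4 new; branch {a=0, b=0, c=0, d=1} (e) contributes 0 new; branch {b=0, c=0, d=1} (a, e) contributes 0 new; branch {a=0, b=0, c=0, d=1} (e) contributes 0 new; branch {b=0, c=0} (a, d, e) contributes 4 new; branch {a=0, b=0, c=0} (d, e) contributes 0 new; branch {b=0, c=0, d=1} (a, e) contributes 0 new; branch {a=0, b=0, c=0, d=1} (e) contributes 0 new. Total: 8.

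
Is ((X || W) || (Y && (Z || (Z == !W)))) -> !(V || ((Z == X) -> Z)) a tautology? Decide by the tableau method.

Not valid

Assume the negation and expand:
Initial set: {!(((X || W) || (Y && (Z || (Z == !W)))) -> !(V || ((Z == X) -> Z)))}.
!(((X || W) || (Y && (Z || (Z == !W)))) -> !(V || ((Z == X) -> Z))): α-rule — add ((X || W) || (Y && (Z || (Z == !W)))), !!(V || ((Z == X) -> Z)).
((X || W) || (Y && (Z || (Z == !W)))): β-rule — branch into (X || W)  //  (Y && (Z || (Z == !W))).
  branch 1 (add (X || W)):
    !!(V || ((Z == X) -> Z)): β-rule — branch into V  //  ((Z == X) -> Z).
      branch 1.1 (add V):
        (X || W): β-rule — branch into X  //  W.
          branch 1.1.1 (add X):
            ○ open, literals {V=1, X=1}.
          branch 1.1.2 (add W):
            ○ open, literals {V=1, W=1}.
      branch 1.2 (add ((Z == X) -> Z)):
        (X || W): β-rule — branch into X  //  W.
          branch 1.2.1 (add X):
            ((Z == X) -> Z): β-rule — branch into !(Z == X)  //  Z.
              branch 1.2.1.1 (add !(Z == X)):
                !(Z == X): β-rule — branch into Z, !X  //  !Z, X.
                  branch 1.2.1.1.1 (add Z, !X):
                    × closes — contains both X and !X.
                  branch 1.2.1.1.2 (add !Z, X):
                    ○ open, literals {X=1, Z=0}.
              branch 1.2.1.2 (add Z):
                ○ open, literals {X=1, Z=1}.
          branch 1.2.2 (add W):
            ((Z == X) -> Z): β-rule — branch into !(Z == X)  //  Z.
              branch 1.2.2.1 (add !(Z == X)):
                !(Z == X): β-rule — branch into Z, !X  //  !Z, X.
                  branch 1.2.2.1.1 (add Z, !X):
                    ○ open, literals {W=1, X=0, Z=1}.
                  branch 1.2.2.1.2 (add !Z, X):
                    ○ open, literals {W=1, X=1, Z=0}.
              branch 1.2.2.2 (add Z):
                ○ open, literals {W=1, Z=1}.
  branch 2 (add (Y && (Z || (Z == !W)))):
    (Y && (Z || (Z == !W))): α-rule — add Y, (Z || (Z == !W)).
    !!(V || ((Z == X) -> Z)): β-rule — branch into V  //  ((Z == X) -> Z).
      branch 2.1 (add V):
        (Z || (Z == !W)): β-rule — branch into Z  //  (Z == !W).
          branch 2.1.1 (add Z):
            ○ open, literals {V=1, Y=1, Z=1}.
          branch 2.1.2 (add (Z == !W)):
            (Z == !W): β-rule — branch into Z, !W  //  !Z, !!W.
              branch 2.1.2.1 (add Z, !W):
                ○ open, literals {V=1, W=0, Y=1, Z=1}.
              branch 2.1.2.2 (add !Z, !!W):
                ○ open, literals {V=1, W=1, Y=1, Z=0}.
      branch 2.2 (add ((Z == X) -> Z)):
        (Z || (Z == !W)): β-rule — branch into Z  //  (Z == !W).
          branch 2.2.1 (add Z):
            ((Z == X) -> Z): β-rule — branch into !(Z == X)  //  Z.
              branch 2.2.1.1 (add !(Z == X)):
                !(Z == X): β-rule — branch into Z, !X  //  !Z, X.
                  branch 2.2.1.1.1 (add Z, !X):
                    ○ open, literals {X=0, Y=1, Z=1}.
                  branch 2.2.1.1.2 (add !Z, X):
                    × closes — contains both Z and !Z.
              branch 2.2.1.2 (add Z):
                ○ open, literals {Y=1, Z=1}.
          branch 2.2.2 (add (Z == !W)):
            ((Z == X) -> Z): β-rule — branch into !(Z == X)  //  Z.
              branch 2.2.2.1 (add !(Z == X)):
                (Z == !W): β-rule — branch into Z, !W  //  !Z, !!W.
                  branch 2.2.2.1.1 (add Z, !W):
                    !(Z == X): β-rule — branch into Z, !X  //  !Z, X.
                      branch 2.2.2.1.1.1 (add Z, !X):
                        ○ open, literals {W=0, X=0, Y=1, Z=1}.
                      branch 2.2.2.1.1.2 (add !Z, X):
                        × closes — contains both Z and !Z.
                  branch 2.2.2.1.2 (add !Z, !!W):
                    !(Z == X): β-rule — branch into Z, !X  //  !Z, X.
                      branch 2.2.2.1.2.1 (add Z, !X):
                        × closes — contains both Z and !Z.
                      branch 2.2.2.1.2.2 (add !Z, X):
                        ○ open, literals {W=1, X=1, Y=1, Z=0}.
              branch 2.2.2.2 (add Z):
                (Z == !W): β-rule — branch into Z, !W  //  !Z, !!W.
                  branch 2.2.2.2.1 (add Z, !W):
                    ○ open, literals {W=0, Y=1, Z=1}.
                  branch 2.2.2.2.2 (add !Z, !!W):
                    × closes — contains both Z and !Z.
5 branches closed, 15 open.
An open branch gives a countermodel: V=1, X=1 (unmentioned atoms arbitrary); under it the original formula is false.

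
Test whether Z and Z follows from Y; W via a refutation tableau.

No

Initial set: {Y; W; not (Z and Z)}.
not (Z and Z): β-rule — branch into not Z  //  not Z.
  branch 1 (add not Z):
    ○ open, literals {W=1, Y=1, Z=0}.
  branch 2 (add not Z):
    ○ open, literals {W=1, Y=1, Z=0}.
0 branches closed, 2 open.
An open branch gives a countermodel: W=1, Y=1, Z=0 (unmentioned atoms arbitrary); the premises hold there but the conclusion fails.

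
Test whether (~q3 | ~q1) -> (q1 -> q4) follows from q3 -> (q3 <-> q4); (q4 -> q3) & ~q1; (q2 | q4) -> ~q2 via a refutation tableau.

Initial set: {(q3 -> (q3 <-> q4)); ((q4 -> q3) & ~q1); ((q2 | q4) -> ~q2); ~((~q3 | ~q1) -> (q1 -> q4))}.
((q4 -> q3) & ~q1): α-rule — add (q4 -> q3), ~q1.
~((~q3 | ~q1) -> (q1 -> q4)): α-rule — add (~q3 | ~q1), ~(q1 -> q4).
~(q1 -> q4): α-rule — add q1, ~q4.
× closes — contains both q1 and ~q1.
All 1 branch closes.
Every branch closed, so the premises entail the conclusion.

Yes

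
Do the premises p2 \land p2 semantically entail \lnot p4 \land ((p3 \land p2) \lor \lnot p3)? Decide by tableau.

No

Initial set: {(p2 \land p2); \lnot (\lnot p4 \land ((p3 \land p2) \lor \lnot p3))}.
(p2 \land p2): α-rule — add p2, p2.
\lnot (\lnot p4 \land ((p3 \land p2) \lor \lnot p3)): β-rule — branch into \lnot \lnot p4  //  \lnot ((p3 \land p2) \lor \lnot p3).
  branch 1 (add \lnot \lnot p4):
    ○ open, literals {p2=true, p4=true}.
  branch 2 (add \lnot ((p3 \land p2) \lor \lnot p3)):
    \lnot ((p3 \land p2) \lor \lnot p3): α-rule — add \lnot (p3 \land p2), \lnot \lnot p3.
    \lnot (p3 \land p2): β-rule — branch into \lnot p3  //  \lnot p2.
      branch 2.1 (add \lnot p3):
        × closes — contains both p3 and \lnot p3.
      branch 2.2 (add \lnot p2):
        × closes — contains both p2 and \lnot p2.
2 branches closed, 1 open.
An open branch gives a countermodel: p2=true, p4=true (unmentioned atoms arbitrary); the premises hold there but the conclusion fails.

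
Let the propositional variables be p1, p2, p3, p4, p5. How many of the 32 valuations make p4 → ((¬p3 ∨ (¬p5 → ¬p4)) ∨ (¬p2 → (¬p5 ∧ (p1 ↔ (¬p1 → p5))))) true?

32

Initial set: {T (p4 → ((¬p3 ∨ (¬p5 → ¬p4)) ∨ (¬p2 → (¬p5 ∧ (p1 ↔ (¬p1 → p5))))))}.
T (p4 → ((¬p3 ∨ (¬p5 → ¬p4)) ∨ (¬p2 → (¬p5 ∧ (p1 ↔ (¬p1 → p5)))))): β-rule — branch into F p4  //  T ((¬p3 ∨ (¬p5 → ¬p4)) ∨ (¬p2 → (¬p5 ∧ (p1 ↔ (¬p1 → p5))))).
  branch 1 (add F p4):
    ○ open, literals {p4=F}.
  branch 2 (add T ((¬p3 ∨ (¬p5 → ¬p4)) ∨ (¬p2 → (¬p5 ∧ (p1 ↔ (¬p1 → p5)))))):
    T ((¬p3 ∨ (¬p5 → ¬p4)) ∨ (¬p2 → (¬p5 ∧ (p1 ↔ (¬p1 → p5))))): β-rule — branch into T (¬p3 ∨ (¬p5 → ¬p4))  //  T (¬p2 → (¬p5 ∧ (p1 ↔ (¬p1 → p5)))).
      branch 2.1 (add T (¬p3 ∨ (¬p5 → ¬p4))):
        T (¬p3 ∨ (¬p5 → ¬p4)): β-rule — branch into T ¬p3  //  T (¬p5 → ¬p4).
          branch 2.1.1 (add T ¬p3):
            ○ open, literals {p3=F}.
          branch 2.1.2 (add T (¬p5 → ¬p4)):
            T (¬p5 → ¬p4): β-rule — branch into F ¬p5  //  T ¬p4.
              branch 2.1.2.1 (add F ¬p5):
                ○ open, literals {p5=T}.
              branch 2.1.2.2 (add T ¬p4):
                ○ open, literals {p4=F}.
      branch 2.2 (add T (¬p2 → (¬p5 ∧ (p1 ↔ (¬p1 → p5))))):
        T (¬p2 → (¬p5 ∧ (p1 ↔ (¬p1 → p5)))): β-rule — branch into F ¬p2  //  T (¬p5 ∧ (p1 ↔ (¬p1 → p5))).
          branch 2.2.1 (add F ¬p2):
            ○ open, literals {p2=T}.
          branch 2.2.2 (add T (¬p5 ∧ (p1 ↔ (¬p1 → p5)))):
            T (¬p5 ∧ (p1 ↔ (¬p1 → p5))): α-rule — add T ¬p5, T (p1 ↔ (¬p1 → p5)).
            T (p1 ↔ (¬p1 → p5)): β-rule — branch into T p1, T (¬p1 → p5)  //  F p1, F (¬p1 → p5).
              branch 2.2.2.1 (add T p1, T (¬p1 → p5)):
                T (¬p1 → p5): β-rule — branch into F ¬p1  //  T p5.
                  branch 2.2.2.1.1 (add F ¬p1):
                    ○ open, literals {p1=T, p5=F}.
                  branch 2.2.2.1.2 (add T p5):
                    × closes — contains both p5 and ¬p5.
              branch 2.2.2.2 (add F p1, F (¬p1 → p5)):
                F (¬p1 → p5): α-rule — add T ¬p1, F p5.
                ○ open, literals {p1=F, p5=F}.
1 branch closed, 7 open.
Each open branch fixes some atoms; the unmentioned ones are free. Counting distinct full assignments: branch {p4=F} (p1, p2, p3, p5) contributes 16 new; branch {p3=F} (p1, p2, p4, p5) contributes 8 new; branch {p5=T} (p1, p2, p3, p4) contributes 4 new; branch {p4=F} (p1, p2, p3, p5) contributes 0 new; branch {p2=T} (p1, p3, p4, p5) contributes 2 new; branch {p1=T, p5=F} (p2, p3, p4) contributes 1 new; branch {p1=F, p5=F} (p2, p3, p4) contributes 1 new. Total: 32.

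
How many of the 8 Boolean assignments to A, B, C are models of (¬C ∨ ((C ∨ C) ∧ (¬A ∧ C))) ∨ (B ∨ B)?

Initial set: {((¬C ∨ ((C ∨ C) ∧ (¬A ∧ C))) ∨ (B ∨ B))}.
((¬C ∨ ((C ∨ C) ∧ (¬A ∧ C))) ∨ (B ∨ B)): β-rule — branch into (¬C ∨ ((C ∨ C) ∧ (¬A ∧ C)))  //  (B ∨ B).
  branch 1 (add (¬C ∨ ((C ∨ C) ∧ (¬A ∧ C)))):
    (¬C ∨ ((C ∨ C) ∧ (¬A ∧ C))): β-rule — branch into ¬C  //  ((C ∨ C) ∧ (¬A ∧ C)).
      branch 1.1 (add ¬C):
        ○ open, literals {C=F}.
      branch 1.2 (add ((C ∨ C) ∧ (¬A ∧ C))):
        ((C ∨ C) ∧ (¬A ∧ C)): α-rule — add (C ∨ C), (¬A ∧ C).
        (¬A ∧ C): α-rule — add ¬A, C.
        (C ∨ C): β-rule — branch into C  //  C.
          branch 1.2.1 (add C):
            ○ open, literals {A=F, C=T}.
          branch 1.2.2 (add C):
            ○ open, literals {A=F, C=T}.
  branch 2 (add (B ∨ B)):
    (B ∨ B): β-rule — branch into B  //  B.
      branch 2.1 (add B):
        ○ open, literals {B=T}.
      branch 2.2 (add B):
        ○ open, literals {B=T}.
0 branches closed, 5 open.
Each open branch fixes some atoms; the unmentioned ones are free. Counting distinct full assignments: branch {C=F} (A, B) contributes 4 new; branch {A=F, C=T} (B) contributes 2 new; branch {A=F, C=T} (B) contributes 0 new; branch {B=T} (A, C) contributes 1 new; branch {B=T} (A, C) contributes 0 new. Total: 7.

7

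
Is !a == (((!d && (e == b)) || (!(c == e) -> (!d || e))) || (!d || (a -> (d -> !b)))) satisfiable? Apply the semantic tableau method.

Initial set: {T (!a == (((!d && (e == b)) || (!(c == e) -> (!d || e))) || (!d || (a -> (d -> !b)))))}.
T (!a == (((!d && (e == b)) || (!(c == e) -> (!d || e))) || (!d || (a -> (d -> !b))))): β-rule — branch into T !a, T (((!d && (e == b)) || (!(c == e) -> (!d || e))) || (!d || (a -> (d -> !b))))  //  F !a, F (((!d && (e == b)) || (!(c == e) -> (!d || e))) || (!d || (a -> (d -> !b)))).
  branch 1 (add T !a, T (((!d && (e == b)) || (!(c == e) -> (!d || e))) || (!d || (a -> (d -> !b))))):
    T (((!d && (e == b)) || (!(c == e) -> (!d || e))) || (!d || (a -> (d -> !b)))): β-rule — branch into T ((!d && (e == b)) || (!(c == e) -> (!d || e)))  //  T (!d || (a -> (d -> !b))).
      branch 1.1 (add T ((!d && (e == b)) || (!(c == e) -> (!d || e)))):
        T ((!d && (e == b)) || (!(c == e) -> (!d || e))): β-rule — branch into T (!d && (e == b))  //  T (!(c == e) -> (!d || e)).
          branch 1.1.1 (add T (!d && (e == b))):
            T (!d && (e == b)): α-rule — add T !d, T (e == b).
            T (e == b): β-rule — branch into T e, T b  //  F e, F b.
              branch 1.1.1.1 (add T e, T b):
                ○ open, literals {a=F, b=T, d=F, e=T}.
              branch 1.1.1.2 (add F e, F b):
                ○ open, literals {a=F, b=F, d=F, e=F}.
          branch 1.1.2 (add T (!(c == e) -> (!d || e))):
            T (!(c == e) -> (!d || e)): β-rule — branch into F !(c == e)  //  T (!d || e).
              branch 1.1.2.1 (add F !(c == e)):
                F !(c == e): β-rule — branch into T c, T e  //  F c, F e.
                  branch 1.1.2.1.1 (add T c, T e):
                    ○ open, literals {a=F, c=T, e=T}.
                  branch 1.1.2.1.2 (add F c, F e):
                    ○ open, literals {a=F, c=F, e=F}.
              branch 1.1.2.2 (add T (!d || e)):
                T (!d || e): β-rule — branch into T !d  //  T e.
                  branch 1.1.2.2.1 (add T !d):
                    ○ open, literals {a=F, d=F}.
                  branch 1.1.2.2.2 (add T e):
                    ○ open, literals {a=F, e=T}.
      branch 1.2 (add T (!d || (a -> (d -> !b)))):
        T (!d || (a -> (d -> !b))): β-rule — branch into T !d  //  T (a -> (d -> !b)).
          branch 1.2.1 (add T !d):
            ○ open, literals {a=F, d=F}.
          branch 1.2.2 (add T (a -> (d -> !b))):
            T (a -> (d -> !b)): β-rule — branch into F a  //  T (d -> !b).
              branch 1.2.2.1 (add F a):
                ○ open, literals {a=F}.
              branch 1.2.2.2 (add T (d -> !b)):
                T (d -> !b): β-rule — branch into F d  //  T !b.
                  branch 1.2.2.2.1 (add F d):
                    ○ open, literals {a=F, d=F}.
                  branch 1.2.2.2.2 (add T !b):
                    ○ open, literals {a=F, b=F}.
  branch 2 (add F !a, F (((!d && (e == b)) || (!(c == e) -> (!d || e))) || (!d || (a -> (d -> !b))))):
    F (((!d && (e == b)) || (!(c == e) -> (!d || e))) || (!d || (a -> (d -> !b)))): α-rule — add F ((!d && (e == b)) || (!(c == e) -> (!d || e))), F (!d || (a -> (d -> !b))).
    F ((!d && (e == b)) || (!(c == e) -> (!d || e))): α-rule — add F (!d && (e == b)), F (!(c == e) -> (!d || e)).
    F (!d || (a -> (d -> !b))): α-rule — add F !d, F (a -> (d -> !b)).
    F (!(c == e) -> (!d || e)): α-rule — add T !(c == e), F (!d || e).
    F (a -> (d -> !b)): α-rule — add T a, F (d -> !b).
    F (!d || e): α-rule — add F !d, F e.
    F (d -> !b): α-rule — add T d, F !b.
    F (!d && (e == b)): β-rule — branch into F !d  //  F (e == b).
      branch 2.1 (add F !d):
        T !(c == e): β-rule — branch into T c, F e  //  F c, T e.
          branch 2.1.1 (add T c, F e):
            ○ open, literals {a=T, b=T, c=T, d=T, e=F}.
          branch 2.1.2 (add F c, T e):
            × closes — contains both e and !e.
      branch 2.2 (add F (e == b)):
        T !(c == e): β-rule — branch into T c, F e  //  F c, T e.
          branch 2.2.1 (add T c, F e):
            F (e == b): β-rule — branch into T e, F b  //  F e, T b.
              branch 2.2.1.1 (add T e, F b):
                × closes — contains both e and !e.
              branch 2.2.1.2 (add F e, T b):
                ○ open, literals {a=T, b=T, c=T, d=T, e=F}.
          branch 2.2.2 (add F c, T e):
            × closes — contains both e and !e.
3 branches closed, 12 open.
An open branch gives a satisfying assignment: a=F, b=T, d=F, e=T.

Satisfiable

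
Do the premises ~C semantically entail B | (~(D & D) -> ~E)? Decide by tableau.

No

Initial set: {~C; ~(B | (~(D & D) -> ~E))}.
~(B | (~(D & D) -> ~E)): α-rule — add ~B, ~(~(D & D) -> ~E).
~(~(D & D) -> ~E): α-rule — add ~(D & D), ~~E.
~(D & D): β-rule — branch into ~D  //  ~D.
  branch 1 (add ~D):
    ○ open, literals {B=F, C=F, D=F, E=T}.
  branch 2 (add ~D):
    ○ open, literals {B=F, C=F, D=F, E=T}.
0 branches closed, 2 open.
An open branch gives a countermodel: B=F, C=F, D=F, E=T (unmentioned atoms arbitrary); the premises hold there but the conclusion fails.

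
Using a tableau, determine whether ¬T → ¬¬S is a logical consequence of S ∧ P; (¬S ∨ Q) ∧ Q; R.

Initial set: {(S ∧ P); ((¬S ∨ Q) ∧ Q); R; ¬(¬T → ¬¬S)}.
(S ∧ P): α-rule — add S, P.
((¬S ∨ Q) ∧ Q): α-rule — add (¬S ∨ Q), Q.
¬(¬T → ¬¬S): α-rule — add ¬T, ¬¬¬S.
¬¬¬S: drop double negation, giving ¬S.
× closes — contains both S and ¬S.
All 1 branch closes.
Every branch closed, so the premises entail the conclusion.

Yes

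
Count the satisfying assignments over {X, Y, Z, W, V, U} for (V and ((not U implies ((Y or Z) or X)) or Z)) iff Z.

Initial set: {T ((V and ((not U implies ((Y or Z) or X)) or Z)) iff Z)}.
T ((V and ((not U implies ((Y or Z) or X)) or Z)) iff Z): β-rule — branch into T (V and ((not U implies ((Y or Z) or X)) or Z)), T Z  //  F (V and ((not U implies ((Y or Z) or X)) or Z)), F Z.
  branch 1 (add T (V and ((not U implies ((Y or Z) or X)) or Z)), T Z):
    T (V and ((not U implies ((Y or Z) or X)) or Z)): α-rule — add T V, T ((not U implies ((Y or Z) or X)) or Z).
    T ((not U implies ((Y or Z) or X)) or Z): β-rule — branch into T (not U implies ((Y or Z) or X))  //  T Z.
      branch 1.1 (add T (not U implies ((Y or Z) or X))):
        T (not U implies ((Y or Z) or X)): β-rule — branch into F not U  //  T ((Y or Z) or X).
          branch 1.1.1 (add F not U):
            ○ open, literals {U=1, V=1, Z=1}.
          branch 1.1.2 (add T ((Y or Z) or X)):
            T ((Y or Z) or X): β-rule — branch into T (Y or Z)  //  T X.
              branch 1.1.2.1 (add T (Y or Z)):
                T (Y or Z): β-rule — branch into T Y  //  T Z.
                  branch 1.1.2.1.1 (add T Y):
                    ○ open, literals {V=1, Y=1, Z=1}.
                  branch 1.1.2.1.2 (add T Z):
                    ○ open, literals {V=1, Z=1}.
              branch 1.1.2.2 (add T X):
                ○ open, literals {V=1, X=1, Z=1}.
      branch 1.2 (add T Z):
        ○ open, literals {V=1, Z=1}.
  branch 2 (add F (V and ((not U implies ((Y or Z) or X)) or Z)), F Z):
    F (V and ((not U implies ((Y or Z) or X)) or Z)): β-rule — branch into F V  //  F ((not U implies ((Y or Z) or X)) or Z).
      branch 2.1 (add F V):
        ○ open, literals {V=0, Z=0}.
      branch 2.2 (add F ((not U implies ((Y or Z) or X)) or Z)):
        F ((not U implies ((Y or Z) or X)) or Z): α-rule — add F (not U implies ((Y or Z) or X)), F Z.
        F (not U implies ((Y or Z) or X)): α-rule — add T not U, F ((Y or Z) or X).
        F ((Y or Z) or X): α-rule — add F (Y or Z), F X.
        F (Y or Z): α-rule — add F Y, F Z.
        ○ open, literals {U=0, X=0, Y=0, Z=0}.
0 branches closed, 7 open.
Each open branch fixes some atoms; the unmentioned ones are free. Counting distinct full assignments: branch {U=1, V=1, Z=1} (X, Y, W) contributes 8 new; branch {V=1, Y=1, Z=1} (X, W, U) contributes 4 new; branch {V=1, Z=1} (X, Y, W, U) contributes 4 new; branch {V=1, X=1, Z=1} (Y, W, U) contributes 0 new; branch {V=1, Z=1} (X, Y, W, U) contributes 0 new; branch {V=0, Z=0} (X, Y, W, U) contributes 16 new; branch {U=0, X=0, Y=0, Z=0} (W, V) contributes 2 new. Total: 34.

34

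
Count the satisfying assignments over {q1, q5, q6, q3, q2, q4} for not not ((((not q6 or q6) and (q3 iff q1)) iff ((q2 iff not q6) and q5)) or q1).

Initial set: {not not ((((not q6 or q6) and (q3 iff q1)) iff ((q2 iff not q6) and q5)) or q1)}.
not not ((((not q6 or q6) and (q3 iff q1)) iff ((q2 iff not q6) and q5)) or q1): drop double negation, giving ((((not q6 or q6) and (q3 iff q1)) iff ((q2 iff not q6) and q5)) or q1).
((((not q6 or q6) and (q3 iff q1)) iff ((q2 iff not q6) and q5)) or q1): β-rule — branch into (((not q6 or q6) and (q3 iff q1)) iff ((q2 iff not q6) and q5))  //  q1.
  branch 1 (add (((not q6 or q6) and (q3 iff q1)) iff ((q2 iff not q6) and q5))):
    (((not q6 or q6) and (q3 iff q1)) iff ((q2 iff not q6) and q5)): β-rule — branch into ((not q6 or q6) and (q3 iff q1)), ((q2 iff not q6) and q5)  //  not ((not q6 or q6) and (q3 iff q1)), not ((q2 iff not q6) and q5).
      branch 1.1 (add ((not q6 or q6) and (q3 iff q1)), ((q2 iff not q6) and q5)):
        ((not q6 or q6) and (q3 iff q1)): α-rule — add (not q6 or q6), (q3 iff q1).
        ((q2 iff not q6) and q5): α-rule — add (q2 iff not q6), q5.
        (not q6 or q6): β-rule — branch into not q6  //  q6.
          branch 1.1.1 (add not q6):
            (q3 iff q1): β-rule — branch into q3, q1  //  not q3, not q1.
              branch 1.1.1.1 (add q3, q1):
                (q2 iff not q6): β-rule — branch into q2, not q6  //  not q2, not not q6.
                  branch 1.1.1.1.1 (add q2, not q6):
                    ○ open, literals {q1=T, q2=T, q3=T, q5=T, q6=F}.
                  branch 1.1.1.1.2 (add not q2, not not q6):
                    × closes — contains both q6 and not q6.
              branch 1.1.1.2 (add not q3, not q1):
                (q2 iff not q6): β-rule — branch into q2, not q6  //  not q2, not not q6.
                  branch 1.1.1.2.1 (add q2, not q6):
                    ○ open, literals {q1=F, q2=T, q3=F, q5=T, q6=F}.
                  branch 1.1.1.2.2 (add not q2, not not q6):
                    × closes — contains both q6 and not q6.
          branch 1.1.2 (add q6):
            (q3 iff q1): β-rule — branch into q3, q1  //  not q3, not q1.
              branch 1.1.2.1 (add q3, q1):
                (q2 iff not q6): β-rule — branch into q2, not q6  //  not q2, not not q6.
                  branch 1.1.2.1.1 (add q2, not q6):
                    × closes — contains both q6 and not q6.
                  branch 1.1.2.1.2 (add not q2, not not q6):
                    ○ open, literals {q1=T, q2=F, q3=T, q5=T, q6=T}.
              branch 1.1.2.2 (add not q3, not q1):
                (q2 iff not q6): β-rule — branch into q2, not q6  //  not q2, not not q6.
                  branch 1.1.2.2.1 (add q2, not q6):
                    × closes — contains both q6 and not q6.
                  branch 1.1.2.2.2 (add not q2, not not q6):
                    ○ open, literals {q1=F, q2=F, q3=F, q5=T, q6=T}.
      branch 1.2 (add not ((not q6 or q6) and (q3 iff q1)), not ((q2 iff not q6) and q5)):
        not ((not q6 or q6) and (q3 iff q1)): β-rule — branch into not (not q6 or q6)  //  not (q3 iff q1).
          branch 1.2.1 (add not (not q6 or q6)):
            not (not q6 or q6): α-rule — add not not q6, not q6.
            × closes — contains both q6 and not q6.
          branch 1.2.2 (add not (q3 iff q1)):
            not ((q2 iff not q6) and q5): β-rule — branch into not (q2 iff not q6)  //  not q5.
              branch 1.2.2.1 (add not (q2 iff not q6)):
                not (q3 iff q1): β-rule — branch into q3, not q1  //  not q3, q1.
                  branch 1.2.2.1.1 (add q3, not q1):
                    not (q2 iff not q6): β-rule — branch into q2, not not q6  //  not q2, not q6.
                      branch 1.2.2.1.1.1 (add q2, not not q6):
                        ○ open, literals {q1=F, q2=T, q3=T, q6=T}.
                      branch 1.2.2.1.1.2 (add not q2, not q6):
                        ○ open, literals {q1=F, q2=F, q3=T, q6=F}.
                  branch 1.2.2.1.2 (add not q3, q1):
                    not (q2 iff not q6): β-rule — branch into q2, not not q6  //  not q2, not q6.
                      branch 1.2.2.1.2.1 (add q2, not not q6):
                        ○ open, literals {q1=T, q2=T, q3=F, q6=T}.
                      branch 1.2.2.1.2.2 (add not q2, not q6):
                        ○ open, literals {q1=T, q2=F, q3=F, q6=F}.
              branch 1.2.2.2 (add not q5):
                not (q3 iff q1): β-rule — branch into q3, not q1  //  not q3, q1.
                  branch 1.2.2.2.1 (add q3, not q1):
                    ○ open, literals {q1=F, q3=T, q5=F}.
                  branch 1.2.2.2.2 (add not q3, q1):
                    ○ open, literals {q1=T, q3=F, q5=F}.
  branch 2 (add q1):
    ○ open, literals {q1=T}.
5 branches closed, 11 open.
Each open branch fixes some atoms; the unmentioned ones are free. Counting distinct full assignments: branch {q1=T, q2=T, q3=T, q5=T, q6=F} (q4) contributes 2 new; branch {q1=F, q2=T, q3=F, q5=T, q6=F} (q4) contributes 2 new; branch {q1=T, q2=F, q3=T, q5=T, q6=T} (q4) contributes 2 new; branch {q1=F, q2=F, q3=F, q5=T, q6=T} (q4) contributes 2 new; branch {q1=F, q2=T, q3=T, q6=T} (q5, q4) contributes 4 new; branch {q1=F, q2=F, q3=T, q6=F} (q5, q4) contributes 4 new; branch {q1=T, q2=T, q3=F, q6=T} (q5, q4) contributes 4 new; branch {q1=T, q2=F, q3=F, q6=F} (q5, q4) contributes 4 new; branch {q1=F, q3=T, q5=F} (q6, q2, q4) contributes 4 new; branch {q1=T, q3=F, q5=F} (q6, q2, q4) contributes 4 new; branch {q1=T} (q5, q6, q3, q2, q4) contributes 16 new. Total: 48.

48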